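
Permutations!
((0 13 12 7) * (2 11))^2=(0 12)(7 13)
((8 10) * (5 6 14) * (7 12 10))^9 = ((5 6 14)(7 12 10 8))^9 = (14)(7 12 10 8)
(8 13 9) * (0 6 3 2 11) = (0 6 3 2 11)(8 13 9) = [6, 1, 11, 2, 4, 5, 3, 7, 13, 8, 10, 0, 12, 9]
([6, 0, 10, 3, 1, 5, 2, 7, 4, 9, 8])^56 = [0, 1, 2, 3, 4, 5, 6, 7, 8, 9, 10]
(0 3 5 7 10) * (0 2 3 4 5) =[4, 1, 3, 0, 5, 7, 6, 10, 8, 9, 2] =(0 4 5 7 10 2 3)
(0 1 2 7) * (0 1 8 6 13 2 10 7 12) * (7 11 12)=(0 8 6 13 2 7 1 10 11 12)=[8, 10, 7, 3, 4, 5, 13, 1, 6, 9, 11, 12, 0, 2]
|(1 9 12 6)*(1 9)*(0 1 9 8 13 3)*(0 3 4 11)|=|(0 1 9 12 6 8 13 4 11)|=9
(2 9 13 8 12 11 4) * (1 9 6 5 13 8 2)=[0, 9, 6, 3, 1, 13, 5, 7, 12, 8, 10, 4, 11, 2]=(1 9 8 12 11 4)(2 6 5 13)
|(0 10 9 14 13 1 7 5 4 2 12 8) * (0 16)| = |(0 10 9 14 13 1 7 5 4 2 12 8 16)| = 13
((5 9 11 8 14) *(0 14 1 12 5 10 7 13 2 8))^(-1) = (0 11 9 5 12 1 8 2 13 7 10 14)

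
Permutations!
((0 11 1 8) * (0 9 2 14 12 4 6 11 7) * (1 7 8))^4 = (0 14 11 9 4)(2 6 8 12 7) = ((0 8 9 2 14 12 4 6 11 7))^4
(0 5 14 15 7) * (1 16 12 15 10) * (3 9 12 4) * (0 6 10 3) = (0 5 14 3 9 12 15 7 6 10 1 16 4) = [5, 16, 2, 9, 0, 14, 10, 6, 8, 12, 1, 11, 15, 13, 3, 7, 4]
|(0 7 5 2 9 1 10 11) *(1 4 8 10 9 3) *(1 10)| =|(0 7 5 2 3 10 11)(1 9 4 8)| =28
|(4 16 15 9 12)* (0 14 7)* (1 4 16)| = |(0 14 7)(1 4)(9 12 16 15)| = 12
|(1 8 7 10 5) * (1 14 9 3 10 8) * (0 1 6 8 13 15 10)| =12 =|(0 1 6 8 7 13 15 10 5 14 9 3)|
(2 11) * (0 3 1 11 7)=(0 3 1 11 2 7)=[3, 11, 7, 1, 4, 5, 6, 0, 8, 9, 10, 2]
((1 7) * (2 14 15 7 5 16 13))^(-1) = ((1 5 16 13 2 14 15 7))^(-1) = (1 7 15 14 2 13 16 5)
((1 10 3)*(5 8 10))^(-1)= (1 3 10 8 5)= ((1 5 8 10 3))^(-1)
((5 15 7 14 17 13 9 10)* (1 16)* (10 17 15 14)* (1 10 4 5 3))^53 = (1 16 10 3)(4 15 5 7 14)(9 13 17)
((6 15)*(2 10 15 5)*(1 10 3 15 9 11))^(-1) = ((1 10 9 11)(2 3 15 6 5))^(-1) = (1 11 9 10)(2 5 6 15 3)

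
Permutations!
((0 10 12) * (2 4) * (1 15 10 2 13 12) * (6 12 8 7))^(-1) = (0 12 6 7 8 13 4 2)(1 10 15) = ((0 2 4 13 8 7 6 12)(1 15 10))^(-1)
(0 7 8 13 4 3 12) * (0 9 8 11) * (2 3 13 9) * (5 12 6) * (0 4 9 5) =(0 7 11 4 13 9 8 5 12 2 3 6) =[7, 1, 3, 6, 13, 12, 0, 11, 5, 8, 10, 4, 2, 9]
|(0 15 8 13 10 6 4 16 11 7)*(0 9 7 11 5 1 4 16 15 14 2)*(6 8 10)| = |(0 14 2)(1 4 15 10 8 13 6 16 5)(7 9)| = 18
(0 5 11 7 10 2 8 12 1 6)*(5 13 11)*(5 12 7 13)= (0 5 12 1 6)(2 8 7 10)(11 13)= [5, 6, 8, 3, 4, 12, 0, 10, 7, 9, 2, 13, 1, 11]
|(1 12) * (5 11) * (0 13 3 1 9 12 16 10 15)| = |(0 13 3 1 16 10 15)(5 11)(9 12)| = 14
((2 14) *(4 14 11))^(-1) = (2 14 4 11)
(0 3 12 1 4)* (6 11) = [3, 4, 2, 12, 0, 5, 11, 7, 8, 9, 10, 6, 1] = (0 3 12 1 4)(6 11)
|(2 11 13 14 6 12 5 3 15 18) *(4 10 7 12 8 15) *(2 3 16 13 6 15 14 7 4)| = 40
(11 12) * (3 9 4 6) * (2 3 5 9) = (2 3)(4 6 5 9)(11 12) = [0, 1, 3, 2, 6, 9, 5, 7, 8, 4, 10, 12, 11]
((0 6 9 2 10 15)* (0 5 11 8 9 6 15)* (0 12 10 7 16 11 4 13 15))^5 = ((2 7 16 11 8 9)(4 13 15 5)(10 12))^5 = (2 9 8 11 16 7)(4 13 15 5)(10 12)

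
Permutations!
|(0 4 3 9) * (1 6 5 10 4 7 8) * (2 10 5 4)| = |(0 7 8 1 6 4 3 9)(2 10)| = 8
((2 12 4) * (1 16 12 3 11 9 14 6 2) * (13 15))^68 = (16)(2 11 14)(3 9 6)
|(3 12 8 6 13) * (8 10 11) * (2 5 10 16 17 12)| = 24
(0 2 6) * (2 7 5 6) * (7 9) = (0 9 7 5 6) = [9, 1, 2, 3, 4, 6, 0, 5, 8, 7]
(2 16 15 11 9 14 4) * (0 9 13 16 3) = [9, 1, 3, 0, 2, 5, 6, 7, 8, 14, 10, 13, 12, 16, 4, 11, 15] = (0 9 14 4 2 3)(11 13 16 15)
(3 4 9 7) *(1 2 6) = (1 2 6)(3 4 9 7) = [0, 2, 6, 4, 9, 5, 1, 3, 8, 7]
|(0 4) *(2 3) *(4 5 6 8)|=10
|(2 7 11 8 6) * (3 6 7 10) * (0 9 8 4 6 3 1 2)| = |(0 9 8 7 11 4 6)(1 2 10)| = 21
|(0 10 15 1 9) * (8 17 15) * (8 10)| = 6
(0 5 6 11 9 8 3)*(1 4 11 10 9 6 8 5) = (0 1 4 11 6 10 9 5 8 3) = [1, 4, 2, 0, 11, 8, 10, 7, 3, 5, 9, 6]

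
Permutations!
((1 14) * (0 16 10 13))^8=(16)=((0 16 10 13)(1 14))^8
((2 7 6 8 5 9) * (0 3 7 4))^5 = (0 5 3 9 7 2 6 4 8)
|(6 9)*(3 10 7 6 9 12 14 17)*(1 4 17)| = 9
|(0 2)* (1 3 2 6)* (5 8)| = 10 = |(0 6 1 3 2)(5 8)|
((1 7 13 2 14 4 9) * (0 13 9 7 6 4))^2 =(0 2)(1 4 9 6 7)(13 14)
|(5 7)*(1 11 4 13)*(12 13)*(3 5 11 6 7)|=14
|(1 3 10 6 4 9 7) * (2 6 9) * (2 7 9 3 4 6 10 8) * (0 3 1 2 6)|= |(0 3 8 6)(1 4 7 2 10)|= 20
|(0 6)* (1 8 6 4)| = |(0 4 1 8 6)| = 5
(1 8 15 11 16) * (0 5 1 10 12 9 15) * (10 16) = [5, 8, 2, 3, 4, 1, 6, 7, 0, 15, 12, 10, 9, 13, 14, 11, 16] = (16)(0 5 1 8)(9 15 11 10 12)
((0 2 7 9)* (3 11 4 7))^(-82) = ((0 2 3 11 4 7 9))^(-82) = (0 3 4 9 2 11 7)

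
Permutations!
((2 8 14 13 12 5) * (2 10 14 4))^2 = ((2 8 4)(5 10 14 13 12))^2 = (2 4 8)(5 14 12 10 13)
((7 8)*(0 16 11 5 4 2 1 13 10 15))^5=((0 16 11 5 4 2 1 13 10 15)(7 8))^5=(0 2)(1 16)(4 15)(5 10)(7 8)(11 13)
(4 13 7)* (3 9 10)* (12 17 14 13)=(3 9 10)(4 12 17 14 13 7)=[0, 1, 2, 9, 12, 5, 6, 4, 8, 10, 3, 11, 17, 7, 13, 15, 16, 14]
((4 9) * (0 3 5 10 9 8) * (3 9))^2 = (0 4)(3 10 5)(8 9)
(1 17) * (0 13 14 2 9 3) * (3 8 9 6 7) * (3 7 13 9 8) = (0 9 3)(1 17)(2 6 13 14) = [9, 17, 6, 0, 4, 5, 13, 7, 8, 3, 10, 11, 12, 14, 2, 15, 16, 1]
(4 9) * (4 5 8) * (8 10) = (4 9 5 10 8) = [0, 1, 2, 3, 9, 10, 6, 7, 4, 5, 8]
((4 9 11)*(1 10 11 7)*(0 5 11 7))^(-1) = (0 9 4 11 5)(1 7 10)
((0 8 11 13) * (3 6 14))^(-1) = ((0 8 11 13)(3 6 14))^(-1) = (0 13 11 8)(3 14 6)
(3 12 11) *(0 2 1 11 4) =(0 2 1 11 3 12 4) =[2, 11, 1, 12, 0, 5, 6, 7, 8, 9, 10, 3, 4]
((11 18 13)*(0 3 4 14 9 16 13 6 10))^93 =((0 3 4 14 9 16 13 11 18 6 10))^93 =(0 16 10 9 6 14 18 4 11 3 13)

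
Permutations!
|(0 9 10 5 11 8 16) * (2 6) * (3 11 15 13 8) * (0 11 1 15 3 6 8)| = 40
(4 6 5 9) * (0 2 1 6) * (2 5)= (0 5 9 4)(1 6 2)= [5, 6, 1, 3, 0, 9, 2, 7, 8, 4]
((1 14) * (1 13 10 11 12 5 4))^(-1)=((1 14 13 10 11 12 5 4))^(-1)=(1 4 5 12 11 10 13 14)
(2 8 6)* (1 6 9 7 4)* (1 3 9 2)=(1 6)(2 8)(3 9 7 4)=[0, 6, 8, 9, 3, 5, 1, 4, 2, 7]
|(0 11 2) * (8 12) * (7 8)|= 3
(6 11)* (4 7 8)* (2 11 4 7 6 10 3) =(2 11 10 3)(4 6)(7 8) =[0, 1, 11, 2, 6, 5, 4, 8, 7, 9, 3, 10]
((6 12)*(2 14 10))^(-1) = ((2 14 10)(6 12))^(-1) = (2 10 14)(6 12)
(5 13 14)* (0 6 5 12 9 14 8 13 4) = [6, 1, 2, 3, 0, 4, 5, 7, 13, 14, 10, 11, 9, 8, 12] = (0 6 5 4)(8 13)(9 14 12)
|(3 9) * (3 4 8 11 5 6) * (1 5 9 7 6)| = |(1 5)(3 7 6)(4 8 11 9)| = 12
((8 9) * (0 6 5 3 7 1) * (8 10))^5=(0 1 7 3 5 6)(8 10 9)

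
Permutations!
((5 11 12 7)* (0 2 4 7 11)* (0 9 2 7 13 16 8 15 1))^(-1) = (0 1 15 8 16 13 4 2 9 5 7)(11 12)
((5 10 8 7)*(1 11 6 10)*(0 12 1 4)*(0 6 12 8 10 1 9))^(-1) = (0 9 12 11 1 6 4 5 7 8)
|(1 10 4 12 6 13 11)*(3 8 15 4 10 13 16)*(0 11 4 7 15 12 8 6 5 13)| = |(0 11 1)(3 6 16)(4 8 12 5 13)(7 15)| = 30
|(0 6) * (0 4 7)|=|(0 6 4 7)|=4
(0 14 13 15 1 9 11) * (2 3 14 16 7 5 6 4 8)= (0 16 7 5 6 4 8 2 3 14 13 15 1 9 11)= [16, 9, 3, 14, 8, 6, 4, 5, 2, 11, 10, 0, 12, 15, 13, 1, 7]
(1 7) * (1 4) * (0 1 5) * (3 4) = (0 1 7 3 4 5) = [1, 7, 2, 4, 5, 0, 6, 3]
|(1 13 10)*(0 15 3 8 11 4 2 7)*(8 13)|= |(0 15 3 13 10 1 8 11 4 2 7)|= 11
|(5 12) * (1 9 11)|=6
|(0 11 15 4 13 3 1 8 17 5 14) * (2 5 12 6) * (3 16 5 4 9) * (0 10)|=17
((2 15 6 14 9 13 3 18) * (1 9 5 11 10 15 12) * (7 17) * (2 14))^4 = ((1 9 13 3 18 14 5 11 10 15 6 2 12)(7 17))^4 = (1 18 10 12 3 11 2 13 5 6 9 14 15)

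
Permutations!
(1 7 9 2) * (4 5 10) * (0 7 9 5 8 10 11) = (0 7 5 11)(1 9 2)(4 8 10) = [7, 9, 1, 3, 8, 11, 6, 5, 10, 2, 4, 0]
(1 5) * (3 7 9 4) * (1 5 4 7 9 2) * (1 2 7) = [0, 4, 2, 9, 3, 5, 6, 7, 8, 1] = (1 4 3 9)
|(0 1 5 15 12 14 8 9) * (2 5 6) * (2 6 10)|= |(0 1 10 2 5 15 12 14 8 9)|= 10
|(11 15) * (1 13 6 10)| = |(1 13 6 10)(11 15)| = 4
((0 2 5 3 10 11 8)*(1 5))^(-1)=(0 8 11 10 3 5 1 2)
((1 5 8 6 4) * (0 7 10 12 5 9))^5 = (0 8)(1 12)(4 10)(5 9)(6 7)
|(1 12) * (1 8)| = |(1 12 8)| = 3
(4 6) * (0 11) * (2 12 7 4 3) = (0 11)(2 12 7 4 6 3) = [11, 1, 12, 2, 6, 5, 3, 4, 8, 9, 10, 0, 7]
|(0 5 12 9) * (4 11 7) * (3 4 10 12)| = |(0 5 3 4 11 7 10 12 9)| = 9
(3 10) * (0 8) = [8, 1, 2, 10, 4, 5, 6, 7, 0, 9, 3] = (0 8)(3 10)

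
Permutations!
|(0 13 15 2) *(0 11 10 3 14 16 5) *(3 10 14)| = 8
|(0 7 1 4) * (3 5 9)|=12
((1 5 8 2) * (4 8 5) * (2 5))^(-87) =(1 5 4 2 8)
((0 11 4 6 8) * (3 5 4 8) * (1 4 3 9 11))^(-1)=(0 8 11 9 6 4 1)(3 5)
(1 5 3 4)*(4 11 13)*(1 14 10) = (1 5 3 11 13 4 14 10) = [0, 5, 2, 11, 14, 3, 6, 7, 8, 9, 1, 13, 12, 4, 10]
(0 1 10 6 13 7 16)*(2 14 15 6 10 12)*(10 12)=(0 1 10 12 2 14 15 6 13 7 16)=[1, 10, 14, 3, 4, 5, 13, 16, 8, 9, 12, 11, 2, 7, 15, 6, 0]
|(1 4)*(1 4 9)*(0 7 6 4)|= |(0 7 6 4)(1 9)|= 4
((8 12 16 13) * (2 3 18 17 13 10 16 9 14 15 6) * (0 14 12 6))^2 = (0 15 14)(2 18 13 6 3 17 8)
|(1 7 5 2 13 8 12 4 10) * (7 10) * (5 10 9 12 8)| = |(1 9 12 4 7 10)(2 13 5)| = 6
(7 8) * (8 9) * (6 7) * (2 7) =(2 7 9 8 6) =[0, 1, 7, 3, 4, 5, 2, 9, 6, 8]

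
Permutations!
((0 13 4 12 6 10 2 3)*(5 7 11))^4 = ((0 13 4 12 6 10 2 3)(5 7 11))^4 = (0 6)(2 4)(3 12)(5 7 11)(10 13)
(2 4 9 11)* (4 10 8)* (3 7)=[0, 1, 10, 7, 9, 5, 6, 3, 4, 11, 8, 2]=(2 10 8 4 9 11)(3 7)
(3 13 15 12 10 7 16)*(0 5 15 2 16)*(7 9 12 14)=(0 5 15 14 7)(2 16 3 13)(9 12 10)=[5, 1, 16, 13, 4, 15, 6, 0, 8, 12, 9, 11, 10, 2, 7, 14, 3]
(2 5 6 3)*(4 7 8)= (2 5 6 3)(4 7 8)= [0, 1, 5, 2, 7, 6, 3, 8, 4]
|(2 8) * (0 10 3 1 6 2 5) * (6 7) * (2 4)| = 10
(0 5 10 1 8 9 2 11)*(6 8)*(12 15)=(0 5 10 1 6 8 9 2 11)(12 15)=[5, 6, 11, 3, 4, 10, 8, 7, 9, 2, 1, 0, 15, 13, 14, 12]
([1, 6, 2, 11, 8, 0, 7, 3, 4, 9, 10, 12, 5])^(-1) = [5, 0, 2, 7, 8, 12, 1, 6, 4, 9, 10, 3, 11]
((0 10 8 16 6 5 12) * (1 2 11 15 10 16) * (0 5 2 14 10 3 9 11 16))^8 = ((1 14 10 8)(2 16 6)(3 9 11 15)(5 12))^8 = (2 6 16)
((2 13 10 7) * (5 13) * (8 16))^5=((2 5 13 10 7)(8 16))^5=(8 16)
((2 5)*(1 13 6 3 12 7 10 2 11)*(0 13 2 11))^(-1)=((0 13 6 3 12 7 10 11 1 2 5))^(-1)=(0 5 2 1 11 10 7 12 3 6 13)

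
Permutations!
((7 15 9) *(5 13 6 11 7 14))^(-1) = ((5 13 6 11 7 15 9 14))^(-1) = (5 14 9 15 7 11 6 13)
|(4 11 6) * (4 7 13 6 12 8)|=12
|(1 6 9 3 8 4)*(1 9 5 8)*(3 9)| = |(9)(1 6 5 8 4 3)| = 6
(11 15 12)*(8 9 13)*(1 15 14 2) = (1 15 12 11 14 2)(8 9 13) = [0, 15, 1, 3, 4, 5, 6, 7, 9, 13, 10, 14, 11, 8, 2, 12]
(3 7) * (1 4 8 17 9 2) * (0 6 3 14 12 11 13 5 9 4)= (0 6 3 7 14 12 11 13 5 9 2 1)(4 8 17)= [6, 0, 1, 7, 8, 9, 3, 14, 17, 2, 10, 13, 11, 5, 12, 15, 16, 4]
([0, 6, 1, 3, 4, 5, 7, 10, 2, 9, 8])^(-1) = (1 2 8 10 7 6)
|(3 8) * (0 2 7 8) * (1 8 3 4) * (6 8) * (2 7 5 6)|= 6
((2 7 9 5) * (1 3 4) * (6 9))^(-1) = ((1 3 4)(2 7 6 9 5))^(-1) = (1 4 3)(2 5 9 6 7)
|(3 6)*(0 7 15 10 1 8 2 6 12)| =10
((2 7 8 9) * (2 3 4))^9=((2 7 8 9 3 4))^9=(2 9)(3 7)(4 8)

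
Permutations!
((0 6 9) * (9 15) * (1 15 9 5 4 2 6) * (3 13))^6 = (0 6 4 15)(1 9 2 5)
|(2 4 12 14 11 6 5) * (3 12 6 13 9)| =12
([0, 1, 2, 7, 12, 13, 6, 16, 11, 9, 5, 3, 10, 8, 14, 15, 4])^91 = (3 7 16 4 12 10 5 13 8 11)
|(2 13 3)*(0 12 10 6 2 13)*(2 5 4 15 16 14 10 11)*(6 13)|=36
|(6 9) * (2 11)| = 2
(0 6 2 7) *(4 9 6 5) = [5, 1, 7, 3, 9, 4, 2, 0, 8, 6] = (0 5 4 9 6 2 7)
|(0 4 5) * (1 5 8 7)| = |(0 4 8 7 1 5)| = 6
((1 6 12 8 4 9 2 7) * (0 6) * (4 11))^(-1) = (0 1 7 2 9 4 11 8 12 6)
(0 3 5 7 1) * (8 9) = [3, 0, 2, 5, 4, 7, 6, 1, 9, 8] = (0 3 5 7 1)(8 9)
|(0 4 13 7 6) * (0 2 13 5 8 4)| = 12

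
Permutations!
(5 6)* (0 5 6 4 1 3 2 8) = [5, 3, 8, 2, 1, 4, 6, 7, 0] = (0 5 4 1 3 2 8)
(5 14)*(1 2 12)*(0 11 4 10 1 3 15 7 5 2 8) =(0 11 4 10 1 8)(2 12 3 15 7 5 14) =[11, 8, 12, 15, 10, 14, 6, 5, 0, 9, 1, 4, 3, 13, 2, 7]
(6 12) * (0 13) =(0 13)(6 12) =[13, 1, 2, 3, 4, 5, 12, 7, 8, 9, 10, 11, 6, 0]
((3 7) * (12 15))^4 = ((3 7)(12 15))^4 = (15)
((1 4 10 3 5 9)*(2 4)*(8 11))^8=(11)(1 2 4 10 3 5 9)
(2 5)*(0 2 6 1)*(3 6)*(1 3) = (0 2 5 1)(3 6) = [2, 0, 5, 6, 4, 1, 3]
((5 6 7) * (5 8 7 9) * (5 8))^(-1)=(5 7 8 9 6)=((5 6 9 8 7))^(-1)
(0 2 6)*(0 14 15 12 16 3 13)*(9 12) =(0 2 6 14 15 9 12 16 3 13) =[2, 1, 6, 13, 4, 5, 14, 7, 8, 12, 10, 11, 16, 0, 15, 9, 3]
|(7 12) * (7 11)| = |(7 12 11)| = 3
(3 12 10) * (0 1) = [1, 0, 2, 12, 4, 5, 6, 7, 8, 9, 3, 11, 10] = (0 1)(3 12 10)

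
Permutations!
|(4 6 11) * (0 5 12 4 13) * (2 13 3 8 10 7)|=|(0 5 12 4 6 11 3 8 10 7 2 13)|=12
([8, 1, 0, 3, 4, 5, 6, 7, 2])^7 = [8, 1, 0, 3, 4, 5, 6, 7, 2]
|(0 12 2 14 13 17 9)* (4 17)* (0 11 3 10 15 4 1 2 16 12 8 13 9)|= 26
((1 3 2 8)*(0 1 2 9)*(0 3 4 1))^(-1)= ((1 4)(2 8)(3 9))^(-1)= (1 4)(2 8)(3 9)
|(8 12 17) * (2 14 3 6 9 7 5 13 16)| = 9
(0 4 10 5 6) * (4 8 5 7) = (0 8 5 6)(4 10 7) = [8, 1, 2, 3, 10, 6, 0, 4, 5, 9, 7]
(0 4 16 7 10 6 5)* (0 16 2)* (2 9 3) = [4, 1, 0, 2, 9, 16, 5, 10, 8, 3, 6, 11, 12, 13, 14, 15, 7] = (0 4 9 3 2)(5 16 7 10 6)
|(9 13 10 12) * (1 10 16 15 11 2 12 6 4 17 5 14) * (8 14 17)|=42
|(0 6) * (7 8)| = 2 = |(0 6)(7 8)|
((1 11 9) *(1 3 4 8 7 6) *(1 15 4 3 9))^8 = ((1 11)(4 8 7 6 15))^8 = (4 6 8 15 7)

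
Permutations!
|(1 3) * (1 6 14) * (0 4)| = |(0 4)(1 3 6 14)| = 4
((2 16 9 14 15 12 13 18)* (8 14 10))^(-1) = (2 18 13 12 15 14 8 10 9 16)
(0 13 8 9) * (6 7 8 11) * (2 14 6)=(0 13 11 2 14 6 7 8 9)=[13, 1, 14, 3, 4, 5, 7, 8, 9, 0, 10, 2, 12, 11, 6]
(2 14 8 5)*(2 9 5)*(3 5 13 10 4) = (2 14 8)(3 5 9 13 10 4) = [0, 1, 14, 5, 3, 9, 6, 7, 2, 13, 4, 11, 12, 10, 8]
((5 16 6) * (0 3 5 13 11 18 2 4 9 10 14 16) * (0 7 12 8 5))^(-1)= ((0 3)(2 4 9 10 14 16 6 13 11 18)(5 7 12 8))^(-1)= (0 3)(2 18 11 13 6 16 14 10 9 4)(5 8 12 7)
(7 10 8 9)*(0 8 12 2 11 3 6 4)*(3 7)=[8, 1, 11, 6, 0, 5, 4, 10, 9, 3, 12, 7, 2]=(0 8 9 3 6 4)(2 11 7 10 12)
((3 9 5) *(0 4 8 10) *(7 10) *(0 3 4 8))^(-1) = (0 4 5 9 3 10 7 8)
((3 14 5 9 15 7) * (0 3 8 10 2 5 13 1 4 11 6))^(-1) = (0 6 11 4 1 13 14 3)(2 10 8 7 15 9 5) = ((0 3 14 13 1 4 11 6)(2 5 9 15 7 8 10))^(-1)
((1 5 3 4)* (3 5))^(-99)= (5)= ((5)(1 3 4))^(-99)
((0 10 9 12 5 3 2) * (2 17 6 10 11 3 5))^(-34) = ((0 11 3 17 6 10 9 12 2))^(-34) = (0 3 6 9 2 11 17 10 12)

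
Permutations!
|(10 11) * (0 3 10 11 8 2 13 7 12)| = |(0 3 10 8 2 13 7 12)| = 8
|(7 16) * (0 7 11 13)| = |(0 7 16 11 13)| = 5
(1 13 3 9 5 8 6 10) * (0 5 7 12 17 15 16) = [5, 13, 2, 9, 4, 8, 10, 12, 6, 7, 1, 11, 17, 3, 14, 16, 0, 15] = (0 5 8 6 10 1 13 3 9 7 12 17 15 16)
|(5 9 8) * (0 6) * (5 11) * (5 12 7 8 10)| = 12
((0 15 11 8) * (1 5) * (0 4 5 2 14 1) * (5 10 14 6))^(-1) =((0 15 11 8 4 10 14 1 2 6 5))^(-1) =(0 5 6 2 1 14 10 4 8 11 15)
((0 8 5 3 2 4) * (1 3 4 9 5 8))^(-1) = (0 4 5 9 2 3 1)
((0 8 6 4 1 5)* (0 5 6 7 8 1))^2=((0 1 6 4)(7 8))^2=(8)(0 6)(1 4)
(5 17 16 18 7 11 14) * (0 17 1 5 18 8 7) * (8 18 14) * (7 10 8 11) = (0 17 16 18)(1 5)(8 10) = [17, 5, 2, 3, 4, 1, 6, 7, 10, 9, 8, 11, 12, 13, 14, 15, 18, 16, 0]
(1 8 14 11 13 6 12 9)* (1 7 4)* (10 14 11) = (1 8 11 13 6 12 9 7 4)(10 14) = [0, 8, 2, 3, 1, 5, 12, 4, 11, 7, 14, 13, 9, 6, 10]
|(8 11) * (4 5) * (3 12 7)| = |(3 12 7)(4 5)(8 11)| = 6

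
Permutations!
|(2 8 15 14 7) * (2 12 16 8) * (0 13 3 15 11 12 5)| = |(0 13 3 15 14 7 5)(8 11 12 16)| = 28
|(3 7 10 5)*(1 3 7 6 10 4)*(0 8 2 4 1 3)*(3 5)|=|(0 8 2 4 5 7 1)(3 6 10)|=21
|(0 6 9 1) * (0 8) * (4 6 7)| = |(0 7 4 6 9 1 8)| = 7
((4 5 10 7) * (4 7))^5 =(4 10 5) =((4 5 10))^5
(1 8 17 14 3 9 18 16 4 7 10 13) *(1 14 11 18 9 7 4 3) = [0, 8, 2, 7, 4, 5, 6, 10, 17, 9, 13, 18, 12, 14, 1, 15, 3, 11, 16] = (1 8 17 11 18 16 3 7 10 13 14)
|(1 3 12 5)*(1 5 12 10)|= 3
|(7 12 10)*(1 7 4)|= |(1 7 12 10 4)|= 5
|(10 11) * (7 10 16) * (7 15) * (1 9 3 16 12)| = 9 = |(1 9 3 16 15 7 10 11 12)|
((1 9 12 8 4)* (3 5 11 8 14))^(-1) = ((1 9 12 14 3 5 11 8 4))^(-1) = (1 4 8 11 5 3 14 12 9)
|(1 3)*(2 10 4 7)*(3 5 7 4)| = |(1 5 7 2 10 3)| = 6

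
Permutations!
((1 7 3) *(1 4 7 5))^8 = (3 7 4)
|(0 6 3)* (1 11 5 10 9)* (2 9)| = 6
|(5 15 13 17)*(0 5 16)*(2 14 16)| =8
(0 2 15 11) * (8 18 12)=(0 2 15 11)(8 18 12)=[2, 1, 15, 3, 4, 5, 6, 7, 18, 9, 10, 0, 8, 13, 14, 11, 16, 17, 12]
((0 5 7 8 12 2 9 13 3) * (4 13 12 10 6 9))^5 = ((0 5 7 8 10 6 9 12 2 4 13 3))^5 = (0 6 13 8 2 5 9 3 10 4 7 12)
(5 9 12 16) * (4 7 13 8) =(4 7 13 8)(5 9 12 16) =[0, 1, 2, 3, 7, 9, 6, 13, 4, 12, 10, 11, 16, 8, 14, 15, 5]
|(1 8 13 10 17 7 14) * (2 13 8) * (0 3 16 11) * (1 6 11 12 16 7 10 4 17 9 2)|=6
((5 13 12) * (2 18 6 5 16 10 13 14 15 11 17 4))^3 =((2 18 6 5 14 15 11 17 4)(10 13 12 16))^3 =(2 5 11)(4 6 15)(10 16 12 13)(14 17 18)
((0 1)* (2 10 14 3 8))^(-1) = ((0 1)(2 10 14 3 8))^(-1) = (0 1)(2 8 3 14 10)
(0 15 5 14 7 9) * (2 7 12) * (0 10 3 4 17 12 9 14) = (0 15 5)(2 7 14 9 10 3 4 17 12) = [15, 1, 7, 4, 17, 0, 6, 14, 8, 10, 3, 11, 2, 13, 9, 5, 16, 12]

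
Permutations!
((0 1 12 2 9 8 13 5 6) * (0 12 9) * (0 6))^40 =(0 13 9)(1 5 8)(2 6 12)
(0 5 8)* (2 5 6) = (0 6 2 5 8) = [6, 1, 5, 3, 4, 8, 2, 7, 0]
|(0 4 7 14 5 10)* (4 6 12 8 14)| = 14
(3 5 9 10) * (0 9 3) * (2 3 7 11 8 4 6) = [9, 1, 3, 5, 6, 7, 2, 11, 4, 10, 0, 8] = (0 9 10)(2 3 5 7 11 8 4 6)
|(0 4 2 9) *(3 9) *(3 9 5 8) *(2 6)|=|(0 4 6 2 9)(3 5 8)|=15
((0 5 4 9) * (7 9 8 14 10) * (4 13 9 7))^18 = ((0 5 13 9)(4 8 14 10))^18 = (0 13)(4 14)(5 9)(8 10)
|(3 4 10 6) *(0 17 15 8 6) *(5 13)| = |(0 17 15 8 6 3 4 10)(5 13)| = 8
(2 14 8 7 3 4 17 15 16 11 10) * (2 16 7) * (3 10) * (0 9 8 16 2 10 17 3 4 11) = (0 9 8 10 2 14 16)(3 11 4)(7 17 15) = [9, 1, 14, 11, 3, 5, 6, 17, 10, 8, 2, 4, 12, 13, 16, 7, 0, 15]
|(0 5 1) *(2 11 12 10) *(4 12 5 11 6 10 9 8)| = 12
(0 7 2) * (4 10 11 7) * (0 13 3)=(0 4 10 11 7 2 13 3)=[4, 1, 13, 0, 10, 5, 6, 2, 8, 9, 11, 7, 12, 3]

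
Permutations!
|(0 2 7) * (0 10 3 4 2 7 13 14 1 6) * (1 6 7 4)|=12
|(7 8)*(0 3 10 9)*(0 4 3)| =|(3 10 9 4)(7 8)| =4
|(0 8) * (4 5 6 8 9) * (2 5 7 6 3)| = |(0 9 4 7 6 8)(2 5 3)| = 6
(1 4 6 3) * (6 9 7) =(1 4 9 7 6 3) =[0, 4, 2, 1, 9, 5, 3, 6, 8, 7]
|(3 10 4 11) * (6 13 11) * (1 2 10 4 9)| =20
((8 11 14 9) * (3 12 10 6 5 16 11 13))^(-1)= ((3 12 10 6 5 16 11 14 9 8 13))^(-1)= (3 13 8 9 14 11 16 5 6 10 12)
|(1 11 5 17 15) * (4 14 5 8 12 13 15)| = |(1 11 8 12 13 15)(4 14 5 17)| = 12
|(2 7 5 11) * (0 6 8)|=12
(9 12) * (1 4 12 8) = [0, 4, 2, 3, 12, 5, 6, 7, 1, 8, 10, 11, 9] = (1 4 12 9 8)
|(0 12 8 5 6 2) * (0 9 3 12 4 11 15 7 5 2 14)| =|(0 4 11 15 7 5 6 14)(2 9 3 12 8)| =40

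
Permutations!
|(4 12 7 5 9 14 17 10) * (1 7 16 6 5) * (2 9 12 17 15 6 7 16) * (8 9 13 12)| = |(1 16 7)(2 13 12)(4 17 10)(5 8 9 14 15 6)| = 6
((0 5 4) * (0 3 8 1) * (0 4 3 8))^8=(0 3 5)(1 8 4)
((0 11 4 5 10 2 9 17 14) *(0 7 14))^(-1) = ((0 11 4 5 10 2 9 17)(7 14))^(-1) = (0 17 9 2 10 5 4 11)(7 14)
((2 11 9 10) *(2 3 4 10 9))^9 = (2 11)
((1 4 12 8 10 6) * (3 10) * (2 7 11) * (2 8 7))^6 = ((1 4 12 7 11 8 3 10 6))^6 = (1 3 7)(4 10 11)(6 8 12)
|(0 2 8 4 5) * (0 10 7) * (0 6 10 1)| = 6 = |(0 2 8 4 5 1)(6 10 7)|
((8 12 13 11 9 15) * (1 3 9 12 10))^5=(1 10 8 15 9 3)(11 13 12)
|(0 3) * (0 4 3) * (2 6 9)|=6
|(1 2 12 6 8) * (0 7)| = |(0 7)(1 2 12 6 8)| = 10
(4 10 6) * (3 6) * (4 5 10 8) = (3 6 5 10)(4 8) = [0, 1, 2, 6, 8, 10, 5, 7, 4, 9, 3]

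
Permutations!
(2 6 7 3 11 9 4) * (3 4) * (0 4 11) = [4, 1, 6, 0, 2, 5, 7, 11, 8, 3, 10, 9] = (0 4 2 6 7 11 9 3)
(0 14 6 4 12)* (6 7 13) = [14, 1, 2, 3, 12, 5, 4, 13, 8, 9, 10, 11, 0, 6, 7] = (0 14 7 13 6 4 12)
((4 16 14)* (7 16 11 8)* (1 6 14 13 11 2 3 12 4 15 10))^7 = (1 14 10 6 15)(2 4 12 3)(7 13 8 16 11) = ((1 6 14 15 10)(2 3 12 4)(7 16 13 11 8))^7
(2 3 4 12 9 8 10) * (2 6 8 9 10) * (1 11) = [0, 11, 3, 4, 12, 5, 8, 7, 2, 9, 6, 1, 10] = (1 11)(2 3 4 12 10 6 8)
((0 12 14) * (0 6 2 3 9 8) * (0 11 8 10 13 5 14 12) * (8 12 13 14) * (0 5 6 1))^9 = (0 9 13 5 10 6 8 14 2 11 1 3 12)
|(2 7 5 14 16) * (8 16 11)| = 7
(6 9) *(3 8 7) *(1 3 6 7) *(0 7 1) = (0 7 6 9 1 3 8) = [7, 3, 2, 8, 4, 5, 9, 6, 0, 1]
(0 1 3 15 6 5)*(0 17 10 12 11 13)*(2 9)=(0 1 3 15 6 5 17 10 12 11 13)(2 9)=[1, 3, 9, 15, 4, 17, 5, 7, 8, 2, 12, 13, 11, 0, 14, 6, 16, 10]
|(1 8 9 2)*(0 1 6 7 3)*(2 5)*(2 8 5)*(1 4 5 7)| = 10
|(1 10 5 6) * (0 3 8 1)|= |(0 3 8 1 10 5 6)|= 7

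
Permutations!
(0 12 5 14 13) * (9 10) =(0 12 5 14 13)(9 10) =[12, 1, 2, 3, 4, 14, 6, 7, 8, 10, 9, 11, 5, 0, 13]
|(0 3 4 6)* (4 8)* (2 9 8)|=7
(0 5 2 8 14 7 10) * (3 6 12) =(0 5 2 8 14 7 10)(3 6 12) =[5, 1, 8, 6, 4, 2, 12, 10, 14, 9, 0, 11, 3, 13, 7]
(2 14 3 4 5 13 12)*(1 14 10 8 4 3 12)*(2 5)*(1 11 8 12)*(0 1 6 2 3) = [1, 14, 10, 0, 3, 13, 2, 7, 4, 9, 12, 8, 5, 11, 6] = (0 1 14 6 2 10 12 5 13 11 8 4 3)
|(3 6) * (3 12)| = |(3 6 12)| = 3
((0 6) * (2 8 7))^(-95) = ((0 6)(2 8 7))^(-95) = (0 6)(2 8 7)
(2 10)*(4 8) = (2 10)(4 8) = [0, 1, 10, 3, 8, 5, 6, 7, 4, 9, 2]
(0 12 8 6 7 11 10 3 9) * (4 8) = (0 12 4 8 6 7 11 10 3 9) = [12, 1, 2, 9, 8, 5, 7, 11, 6, 0, 3, 10, 4]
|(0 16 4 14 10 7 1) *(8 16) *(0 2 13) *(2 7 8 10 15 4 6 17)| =24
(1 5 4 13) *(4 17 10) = [0, 5, 2, 3, 13, 17, 6, 7, 8, 9, 4, 11, 12, 1, 14, 15, 16, 10] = (1 5 17 10 4 13)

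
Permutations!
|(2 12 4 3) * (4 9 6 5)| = |(2 12 9 6 5 4 3)| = 7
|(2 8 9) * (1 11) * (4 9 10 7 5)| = 14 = |(1 11)(2 8 10 7 5 4 9)|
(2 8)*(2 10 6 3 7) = (2 8 10 6 3 7) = [0, 1, 8, 7, 4, 5, 3, 2, 10, 9, 6]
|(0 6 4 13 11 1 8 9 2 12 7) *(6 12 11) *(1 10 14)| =21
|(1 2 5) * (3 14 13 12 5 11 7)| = 9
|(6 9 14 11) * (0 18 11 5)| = |(0 18 11 6 9 14 5)| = 7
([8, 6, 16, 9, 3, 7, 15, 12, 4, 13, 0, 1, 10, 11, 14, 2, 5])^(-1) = (0 10 12 7 5 16 2 15 6 1 11 13 9 3 4 8)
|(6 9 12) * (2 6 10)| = |(2 6 9 12 10)| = 5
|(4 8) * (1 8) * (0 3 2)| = |(0 3 2)(1 8 4)| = 3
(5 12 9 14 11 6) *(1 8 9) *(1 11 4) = (1 8 9 14 4)(5 12 11 6) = [0, 8, 2, 3, 1, 12, 5, 7, 9, 14, 10, 6, 11, 13, 4]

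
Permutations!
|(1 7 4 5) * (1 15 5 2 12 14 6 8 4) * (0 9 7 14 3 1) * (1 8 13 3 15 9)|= 14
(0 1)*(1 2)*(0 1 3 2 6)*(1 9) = (0 6)(1 9)(2 3) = [6, 9, 3, 2, 4, 5, 0, 7, 8, 1]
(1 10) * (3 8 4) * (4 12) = (1 10)(3 8 12 4) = [0, 10, 2, 8, 3, 5, 6, 7, 12, 9, 1, 11, 4]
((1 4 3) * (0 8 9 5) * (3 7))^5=((0 8 9 5)(1 4 7 3))^5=(0 8 9 5)(1 4 7 3)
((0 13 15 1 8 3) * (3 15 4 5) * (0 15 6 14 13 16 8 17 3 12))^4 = ((0 16 8 6 14 13 4 5 12)(1 17 3 15))^4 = (17)(0 14 12 6 5 8 4 16 13)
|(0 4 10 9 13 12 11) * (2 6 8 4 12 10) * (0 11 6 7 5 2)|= 15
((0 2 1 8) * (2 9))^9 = (0 8 1 2 9)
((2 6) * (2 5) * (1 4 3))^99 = (6) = ((1 4 3)(2 6 5))^99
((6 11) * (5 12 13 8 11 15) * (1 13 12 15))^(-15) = ((1 13 8 11 6)(5 15))^(-15) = (5 15)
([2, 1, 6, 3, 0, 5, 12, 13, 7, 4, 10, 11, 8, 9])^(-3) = (0 13 12)(2 9 8)(4 7 6)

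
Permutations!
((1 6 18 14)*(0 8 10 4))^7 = (0 4 10 8)(1 14 18 6)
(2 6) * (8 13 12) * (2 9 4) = [0, 1, 6, 3, 2, 5, 9, 7, 13, 4, 10, 11, 8, 12] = (2 6 9 4)(8 13 12)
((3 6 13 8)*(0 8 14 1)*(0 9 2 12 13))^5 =(0 8 3 6)(1 14 13 12 2 9)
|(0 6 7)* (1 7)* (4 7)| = |(0 6 1 4 7)| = 5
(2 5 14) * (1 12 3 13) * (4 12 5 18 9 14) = (1 5 4 12 3 13)(2 18 9 14) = [0, 5, 18, 13, 12, 4, 6, 7, 8, 14, 10, 11, 3, 1, 2, 15, 16, 17, 9]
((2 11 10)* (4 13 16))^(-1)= ((2 11 10)(4 13 16))^(-1)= (2 10 11)(4 16 13)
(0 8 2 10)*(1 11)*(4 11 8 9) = [9, 8, 10, 3, 11, 5, 6, 7, 2, 4, 0, 1] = (0 9 4 11 1 8 2 10)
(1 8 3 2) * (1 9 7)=(1 8 3 2 9 7)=[0, 8, 9, 2, 4, 5, 6, 1, 3, 7]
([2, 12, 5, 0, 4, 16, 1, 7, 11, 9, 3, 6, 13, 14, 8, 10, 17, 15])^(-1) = (0 3 10 15 17 16 5 2)(1 6 11 8 14 13 12)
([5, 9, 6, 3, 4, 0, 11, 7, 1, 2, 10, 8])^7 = (0 5)(1 9 2 6 11 8)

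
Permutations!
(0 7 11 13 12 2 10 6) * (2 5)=(0 7 11 13 12 5 2 10 6)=[7, 1, 10, 3, 4, 2, 0, 11, 8, 9, 6, 13, 5, 12]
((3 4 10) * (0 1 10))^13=(0 3 1 4 10)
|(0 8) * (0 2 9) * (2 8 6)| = |(0 6 2 9)| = 4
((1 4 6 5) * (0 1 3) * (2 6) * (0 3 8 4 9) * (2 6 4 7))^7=(0 1 9)(2 4 6 5 8 7)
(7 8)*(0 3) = (0 3)(7 8) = [3, 1, 2, 0, 4, 5, 6, 8, 7]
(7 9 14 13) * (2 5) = (2 5)(7 9 14 13) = [0, 1, 5, 3, 4, 2, 6, 9, 8, 14, 10, 11, 12, 7, 13]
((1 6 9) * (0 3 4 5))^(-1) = (0 5 4 3)(1 9 6)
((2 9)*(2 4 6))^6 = ((2 9 4 6))^6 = (2 4)(6 9)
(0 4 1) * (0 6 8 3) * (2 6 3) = (0 4 1 3)(2 6 8) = [4, 3, 6, 0, 1, 5, 8, 7, 2]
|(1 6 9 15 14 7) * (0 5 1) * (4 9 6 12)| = |(0 5 1 12 4 9 15 14 7)| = 9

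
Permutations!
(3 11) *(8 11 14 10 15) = (3 14 10 15 8 11) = [0, 1, 2, 14, 4, 5, 6, 7, 11, 9, 15, 3, 12, 13, 10, 8]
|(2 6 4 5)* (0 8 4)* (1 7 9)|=6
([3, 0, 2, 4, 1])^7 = (0 1 4 3)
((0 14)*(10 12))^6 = ((0 14)(10 12))^6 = (14)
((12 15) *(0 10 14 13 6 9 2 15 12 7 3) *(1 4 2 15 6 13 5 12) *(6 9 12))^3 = ((0 10 14 5 6 12 1 4 2 9 15 7 3))^3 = (0 5 1 9 3 14 12 2 7 10 6 4 15)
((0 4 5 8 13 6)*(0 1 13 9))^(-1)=((0 4 5 8 9)(1 13 6))^(-1)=(0 9 8 5 4)(1 6 13)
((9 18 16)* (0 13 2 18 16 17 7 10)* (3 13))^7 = ((0 3 13 2 18 17 7 10)(9 16))^7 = (0 10 7 17 18 2 13 3)(9 16)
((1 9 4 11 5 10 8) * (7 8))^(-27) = (1 10 4 8 5 9 7 11) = ((1 9 4 11 5 10 7 8))^(-27)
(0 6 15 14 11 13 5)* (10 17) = (0 6 15 14 11 13 5)(10 17) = [6, 1, 2, 3, 4, 0, 15, 7, 8, 9, 17, 13, 12, 5, 11, 14, 16, 10]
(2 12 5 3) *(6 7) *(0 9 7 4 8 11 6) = (0 9 7)(2 12 5 3)(4 8 11 6) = [9, 1, 12, 2, 8, 3, 4, 0, 11, 7, 10, 6, 5]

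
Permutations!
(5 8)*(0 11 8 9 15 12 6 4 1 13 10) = [11, 13, 2, 3, 1, 9, 4, 7, 5, 15, 0, 8, 6, 10, 14, 12] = (0 11 8 5 9 15 12 6 4 1 13 10)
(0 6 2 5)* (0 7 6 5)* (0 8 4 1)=(0 5 7 6 2 8 4 1)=[5, 0, 8, 3, 1, 7, 2, 6, 4]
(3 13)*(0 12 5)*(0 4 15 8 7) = (0 12 5 4 15 8 7)(3 13) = [12, 1, 2, 13, 15, 4, 6, 0, 7, 9, 10, 11, 5, 3, 14, 8]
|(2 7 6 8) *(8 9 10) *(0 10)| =7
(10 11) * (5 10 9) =(5 10 11 9) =[0, 1, 2, 3, 4, 10, 6, 7, 8, 5, 11, 9]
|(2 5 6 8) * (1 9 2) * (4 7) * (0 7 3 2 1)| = |(0 7 4 3 2 5 6 8)(1 9)| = 8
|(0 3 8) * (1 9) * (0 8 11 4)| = 4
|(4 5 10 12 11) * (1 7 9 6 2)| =|(1 7 9 6 2)(4 5 10 12 11)| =5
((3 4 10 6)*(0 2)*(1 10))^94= (1 4 3 6 10)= ((0 2)(1 10 6 3 4))^94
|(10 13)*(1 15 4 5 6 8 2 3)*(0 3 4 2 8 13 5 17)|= |(0 3 1 15 2 4 17)(5 6 13 10)|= 28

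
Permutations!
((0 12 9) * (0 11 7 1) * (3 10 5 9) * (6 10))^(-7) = ((0 12 3 6 10 5 9 11 7 1))^(-7) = (0 6 9 1 3 5 7 12 10 11)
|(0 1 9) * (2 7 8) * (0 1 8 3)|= |(0 8 2 7 3)(1 9)|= 10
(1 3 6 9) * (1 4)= [0, 3, 2, 6, 1, 5, 9, 7, 8, 4]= (1 3 6 9 4)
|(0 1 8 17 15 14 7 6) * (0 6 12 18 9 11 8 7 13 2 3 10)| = |(0 1 7 12 18 9 11 8 17 15 14 13 2 3 10)| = 15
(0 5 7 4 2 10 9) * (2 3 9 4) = (0 5 7 2 10 4 3 9) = [5, 1, 10, 9, 3, 7, 6, 2, 8, 0, 4]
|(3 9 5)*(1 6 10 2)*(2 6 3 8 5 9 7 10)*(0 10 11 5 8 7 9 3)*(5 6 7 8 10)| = |(0 5 8 10 7 11 6 2 1)(3 9)| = 18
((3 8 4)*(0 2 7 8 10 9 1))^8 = (0 1 9 10 3 4 8 7 2)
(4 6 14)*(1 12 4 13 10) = (1 12 4 6 14 13 10) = [0, 12, 2, 3, 6, 5, 14, 7, 8, 9, 1, 11, 4, 10, 13]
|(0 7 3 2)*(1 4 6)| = |(0 7 3 2)(1 4 6)| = 12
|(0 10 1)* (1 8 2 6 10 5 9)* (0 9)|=|(0 5)(1 9)(2 6 10 8)|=4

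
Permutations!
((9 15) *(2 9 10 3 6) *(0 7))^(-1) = ((0 7)(2 9 15 10 3 6))^(-1) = (0 7)(2 6 3 10 15 9)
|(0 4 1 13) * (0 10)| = 5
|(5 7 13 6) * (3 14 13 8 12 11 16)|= |(3 14 13 6 5 7 8 12 11 16)|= 10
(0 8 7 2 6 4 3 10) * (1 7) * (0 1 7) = (0 8 7 2 6 4 3 10 1) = [8, 0, 6, 10, 3, 5, 4, 2, 7, 9, 1]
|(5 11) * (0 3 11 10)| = 5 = |(0 3 11 5 10)|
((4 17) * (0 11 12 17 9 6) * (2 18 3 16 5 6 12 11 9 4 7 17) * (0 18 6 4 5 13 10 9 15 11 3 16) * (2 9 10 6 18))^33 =(0 15 11 3)(2 13 18 6 16)(4 5)(7 17)(9 12)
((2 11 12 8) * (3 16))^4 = ((2 11 12 8)(3 16))^4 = (16)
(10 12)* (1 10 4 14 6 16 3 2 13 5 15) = (1 10 12 4 14 6 16 3 2 13 5 15) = [0, 10, 13, 2, 14, 15, 16, 7, 8, 9, 12, 11, 4, 5, 6, 1, 3]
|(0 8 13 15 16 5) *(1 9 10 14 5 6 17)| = 12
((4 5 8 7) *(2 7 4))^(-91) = ((2 7)(4 5 8))^(-91) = (2 7)(4 8 5)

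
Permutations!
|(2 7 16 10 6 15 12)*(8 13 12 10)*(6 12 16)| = 6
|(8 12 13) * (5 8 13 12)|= 2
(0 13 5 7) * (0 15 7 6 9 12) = (0 13 5 6 9 12)(7 15) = [13, 1, 2, 3, 4, 6, 9, 15, 8, 12, 10, 11, 0, 5, 14, 7]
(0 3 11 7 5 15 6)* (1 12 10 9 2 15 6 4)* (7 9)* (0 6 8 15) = (0 3 11 9 2)(1 12 10 7 5 8 15 4) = [3, 12, 0, 11, 1, 8, 6, 5, 15, 2, 7, 9, 10, 13, 14, 4]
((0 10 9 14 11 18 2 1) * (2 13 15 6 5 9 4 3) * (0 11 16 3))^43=(0 10 4)(1 9 18 16 15 2 5 11 14 13 3 6)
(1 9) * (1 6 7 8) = (1 9 6 7 8) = [0, 9, 2, 3, 4, 5, 7, 8, 1, 6]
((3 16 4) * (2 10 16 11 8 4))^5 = ((2 10 16)(3 11 8 4))^5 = (2 16 10)(3 11 8 4)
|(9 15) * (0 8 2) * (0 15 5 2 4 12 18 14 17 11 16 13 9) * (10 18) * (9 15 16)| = 15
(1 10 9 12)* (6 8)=[0, 10, 2, 3, 4, 5, 8, 7, 6, 12, 9, 11, 1]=(1 10 9 12)(6 8)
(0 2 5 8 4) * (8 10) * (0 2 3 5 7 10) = (0 3 5)(2 7 10 8 4) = [3, 1, 7, 5, 2, 0, 6, 10, 4, 9, 8]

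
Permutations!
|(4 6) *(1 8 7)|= |(1 8 7)(4 6)|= 6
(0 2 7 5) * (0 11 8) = [2, 1, 7, 3, 4, 11, 6, 5, 0, 9, 10, 8] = (0 2 7 5 11 8)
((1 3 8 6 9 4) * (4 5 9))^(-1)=(1 4 6 8 3)(5 9)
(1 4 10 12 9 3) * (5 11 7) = (1 4 10 12 9 3)(5 11 7) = [0, 4, 2, 1, 10, 11, 6, 5, 8, 3, 12, 7, 9]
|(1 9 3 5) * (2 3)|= |(1 9 2 3 5)|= 5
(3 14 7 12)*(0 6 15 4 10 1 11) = (0 6 15 4 10 1 11)(3 14 7 12) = [6, 11, 2, 14, 10, 5, 15, 12, 8, 9, 1, 0, 3, 13, 7, 4]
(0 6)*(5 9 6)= [5, 1, 2, 3, 4, 9, 0, 7, 8, 6]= (0 5 9 6)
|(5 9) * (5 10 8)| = |(5 9 10 8)| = 4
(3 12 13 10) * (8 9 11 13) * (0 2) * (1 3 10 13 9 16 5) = [2, 3, 0, 12, 4, 1, 6, 7, 16, 11, 10, 9, 8, 13, 14, 15, 5] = (0 2)(1 3 12 8 16 5)(9 11)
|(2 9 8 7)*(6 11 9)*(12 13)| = |(2 6 11 9 8 7)(12 13)| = 6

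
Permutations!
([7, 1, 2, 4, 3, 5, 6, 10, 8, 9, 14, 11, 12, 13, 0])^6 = (0 10)(7 14)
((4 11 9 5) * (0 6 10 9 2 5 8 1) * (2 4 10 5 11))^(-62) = (0 6 5 10 9 8 1)(2 11 4)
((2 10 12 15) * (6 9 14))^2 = ((2 10 12 15)(6 9 14))^2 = (2 12)(6 14 9)(10 15)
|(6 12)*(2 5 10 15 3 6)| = |(2 5 10 15 3 6 12)| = 7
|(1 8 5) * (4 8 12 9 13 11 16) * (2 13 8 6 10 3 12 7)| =14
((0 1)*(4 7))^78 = (7)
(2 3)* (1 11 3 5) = (1 11 3 2 5) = [0, 11, 5, 2, 4, 1, 6, 7, 8, 9, 10, 3]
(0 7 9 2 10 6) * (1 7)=[1, 7, 10, 3, 4, 5, 0, 9, 8, 2, 6]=(0 1 7 9 2 10 6)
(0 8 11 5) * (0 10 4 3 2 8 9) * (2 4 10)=[9, 1, 8, 4, 3, 2, 6, 7, 11, 0, 10, 5]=(0 9)(2 8 11 5)(3 4)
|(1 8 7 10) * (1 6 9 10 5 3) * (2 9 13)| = 5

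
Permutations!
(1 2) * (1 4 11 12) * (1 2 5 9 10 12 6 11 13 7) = (1 5 9 10 12 2 4 13 7)(6 11) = [0, 5, 4, 3, 13, 9, 11, 1, 8, 10, 12, 6, 2, 7]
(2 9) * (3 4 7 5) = (2 9)(3 4 7 5) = [0, 1, 9, 4, 7, 3, 6, 5, 8, 2]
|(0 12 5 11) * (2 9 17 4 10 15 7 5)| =|(0 12 2 9 17 4 10 15 7 5 11)| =11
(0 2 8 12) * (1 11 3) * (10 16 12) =(0 2 8 10 16 12)(1 11 3) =[2, 11, 8, 1, 4, 5, 6, 7, 10, 9, 16, 3, 0, 13, 14, 15, 12]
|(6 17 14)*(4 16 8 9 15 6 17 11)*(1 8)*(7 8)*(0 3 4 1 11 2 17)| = |(0 3 4 16 11 1 7 8 9 15 6 2 17 14)| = 14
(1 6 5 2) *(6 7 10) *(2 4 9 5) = [0, 7, 1, 3, 9, 4, 2, 10, 8, 5, 6] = (1 7 10 6 2)(4 9 5)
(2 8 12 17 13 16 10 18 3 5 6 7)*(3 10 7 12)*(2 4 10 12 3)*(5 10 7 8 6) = (2 6 3 10 18 12 17 13 16 8)(4 7) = [0, 1, 6, 10, 7, 5, 3, 4, 2, 9, 18, 11, 17, 16, 14, 15, 8, 13, 12]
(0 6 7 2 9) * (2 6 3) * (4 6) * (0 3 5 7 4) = (0 5 7)(2 9 3)(4 6) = [5, 1, 9, 2, 6, 7, 4, 0, 8, 3]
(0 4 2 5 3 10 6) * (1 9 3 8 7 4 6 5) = [6, 9, 1, 10, 2, 8, 0, 4, 7, 3, 5] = (0 6)(1 9 3 10 5 8 7 4 2)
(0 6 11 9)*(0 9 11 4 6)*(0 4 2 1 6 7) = (11)(0 4 7)(1 6 2) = [4, 6, 1, 3, 7, 5, 2, 0, 8, 9, 10, 11]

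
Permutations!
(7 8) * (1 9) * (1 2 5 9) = (2 5 9)(7 8) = [0, 1, 5, 3, 4, 9, 6, 8, 7, 2]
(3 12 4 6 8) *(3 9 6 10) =(3 12 4 10)(6 8 9) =[0, 1, 2, 12, 10, 5, 8, 7, 9, 6, 3, 11, 4]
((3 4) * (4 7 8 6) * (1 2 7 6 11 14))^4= (1 11 7)(2 14 8)(3 6 4)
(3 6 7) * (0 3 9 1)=(0 3 6 7 9 1)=[3, 0, 2, 6, 4, 5, 7, 9, 8, 1]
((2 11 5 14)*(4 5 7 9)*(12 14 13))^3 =((2 11 7 9 4 5 13 12 14))^3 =(2 9 13)(4 12 11)(5 14 7)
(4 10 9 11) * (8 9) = [0, 1, 2, 3, 10, 5, 6, 7, 9, 11, 8, 4] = (4 10 8 9 11)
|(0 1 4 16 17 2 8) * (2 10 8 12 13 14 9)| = 35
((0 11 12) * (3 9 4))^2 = (0 12 11)(3 4 9)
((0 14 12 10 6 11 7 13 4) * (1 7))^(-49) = (0 14 12 10 6 11 1 7 13 4)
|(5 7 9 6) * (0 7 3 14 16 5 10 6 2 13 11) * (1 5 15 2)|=12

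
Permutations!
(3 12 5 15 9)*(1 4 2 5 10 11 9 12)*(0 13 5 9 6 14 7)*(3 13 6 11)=(0 6 14 7)(1 4 2 9 13 5 15 12 10 3)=[6, 4, 9, 1, 2, 15, 14, 0, 8, 13, 3, 11, 10, 5, 7, 12]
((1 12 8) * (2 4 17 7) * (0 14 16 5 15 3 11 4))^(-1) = (0 2 7 17 4 11 3 15 5 16 14)(1 8 12)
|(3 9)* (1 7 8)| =6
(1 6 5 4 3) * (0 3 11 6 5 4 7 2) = (0 3 1 5 7 2)(4 11 6) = [3, 5, 0, 1, 11, 7, 4, 2, 8, 9, 10, 6]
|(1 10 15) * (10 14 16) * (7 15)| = 6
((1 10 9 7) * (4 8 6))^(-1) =(1 7 9 10)(4 6 8)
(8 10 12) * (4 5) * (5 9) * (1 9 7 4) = [0, 9, 2, 3, 7, 1, 6, 4, 10, 5, 12, 11, 8] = (1 9 5)(4 7)(8 10 12)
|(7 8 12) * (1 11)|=|(1 11)(7 8 12)|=6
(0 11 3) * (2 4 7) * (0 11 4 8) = (0 4 7 2 8)(3 11) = [4, 1, 8, 11, 7, 5, 6, 2, 0, 9, 10, 3]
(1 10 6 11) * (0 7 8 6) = (0 7 8 6 11 1 10) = [7, 10, 2, 3, 4, 5, 11, 8, 6, 9, 0, 1]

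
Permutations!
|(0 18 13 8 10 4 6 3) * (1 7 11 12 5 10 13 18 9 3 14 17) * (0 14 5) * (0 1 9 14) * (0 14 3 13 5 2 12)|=16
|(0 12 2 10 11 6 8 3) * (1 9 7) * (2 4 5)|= 30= |(0 12 4 5 2 10 11 6 8 3)(1 9 7)|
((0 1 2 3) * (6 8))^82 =((0 1 2 3)(6 8))^82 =(8)(0 2)(1 3)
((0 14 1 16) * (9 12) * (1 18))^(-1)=(0 16 1 18 14)(9 12)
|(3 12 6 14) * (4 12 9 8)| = 7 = |(3 9 8 4 12 6 14)|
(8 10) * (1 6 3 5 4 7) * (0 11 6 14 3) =(0 11 6)(1 14 3 5 4 7)(8 10) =[11, 14, 2, 5, 7, 4, 0, 1, 10, 9, 8, 6, 12, 13, 3]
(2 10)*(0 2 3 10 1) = [2, 0, 1, 10, 4, 5, 6, 7, 8, 9, 3] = (0 2 1)(3 10)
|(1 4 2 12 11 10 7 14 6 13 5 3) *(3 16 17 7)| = |(1 4 2 12 11 10 3)(5 16 17 7 14 6 13)| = 7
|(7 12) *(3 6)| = |(3 6)(7 12)| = 2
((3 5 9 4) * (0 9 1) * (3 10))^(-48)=((0 9 4 10 3 5 1))^(-48)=(0 9 4 10 3 5 1)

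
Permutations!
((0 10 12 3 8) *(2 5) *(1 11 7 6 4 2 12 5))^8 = (0 5 3)(1 7 4)(2 11 6)(8 10 12)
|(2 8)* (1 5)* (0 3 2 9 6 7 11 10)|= |(0 3 2 8 9 6 7 11 10)(1 5)|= 18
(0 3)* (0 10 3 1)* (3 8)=(0 1)(3 10 8)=[1, 0, 2, 10, 4, 5, 6, 7, 3, 9, 8]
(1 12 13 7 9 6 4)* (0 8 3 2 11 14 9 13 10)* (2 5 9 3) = [8, 12, 11, 5, 1, 9, 4, 13, 2, 6, 0, 14, 10, 7, 3] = (0 8 2 11 14 3 5 9 6 4 1 12 10)(7 13)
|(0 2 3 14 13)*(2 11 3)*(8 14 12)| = 7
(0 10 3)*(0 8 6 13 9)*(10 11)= (0 11 10 3 8 6 13 9)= [11, 1, 2, 8, 4, 5, 13, 7, 6, 0, 3, 10, 12, 9]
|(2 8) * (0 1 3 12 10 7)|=6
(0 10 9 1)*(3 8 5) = (0 10 9 1)(3 8 5) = [10, 0, 2, 8, 4, 3, 6, 7, 5, 1, 9]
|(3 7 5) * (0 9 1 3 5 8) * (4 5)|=6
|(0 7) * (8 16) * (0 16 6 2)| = 6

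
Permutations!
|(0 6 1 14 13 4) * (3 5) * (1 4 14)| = 6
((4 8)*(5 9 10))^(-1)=((4 8)(5 9 10))^(-1)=(4 8)(5 10 9)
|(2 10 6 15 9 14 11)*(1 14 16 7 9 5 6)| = 15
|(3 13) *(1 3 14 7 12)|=|(1 3 13 14 7 12)|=6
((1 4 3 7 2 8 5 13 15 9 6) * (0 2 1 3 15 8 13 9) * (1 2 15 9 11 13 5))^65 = (0 15)(1 8 13 11 5 2 7 3 6 9 4)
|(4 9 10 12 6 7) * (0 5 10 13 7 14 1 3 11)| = |(0 5 10 12 6 14 1 3 11)(4 9 13 7)| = 36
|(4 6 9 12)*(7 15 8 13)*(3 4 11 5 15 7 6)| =8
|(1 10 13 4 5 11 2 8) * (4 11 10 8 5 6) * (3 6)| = 30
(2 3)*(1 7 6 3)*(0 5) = (0 5)(1 7 6 3 2) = [5, 7, 1, 2, 4, 0, 3, 6]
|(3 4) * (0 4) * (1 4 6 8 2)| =|(0 6 8 2 1 4 3)| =7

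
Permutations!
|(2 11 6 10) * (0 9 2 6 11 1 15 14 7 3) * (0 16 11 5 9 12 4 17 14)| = 14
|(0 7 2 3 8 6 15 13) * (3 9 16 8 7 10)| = |(0 10 3 7 2 9 16 8 6 15 13)| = 11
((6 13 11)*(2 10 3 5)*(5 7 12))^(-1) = ((2 10 3 7 12 5)(6 13 11))^(-1) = (2 5 12 7 3 10)(6 11 13)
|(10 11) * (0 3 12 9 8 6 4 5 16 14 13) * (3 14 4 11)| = 21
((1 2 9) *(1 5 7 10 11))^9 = (1 9 7 11 2 5 10)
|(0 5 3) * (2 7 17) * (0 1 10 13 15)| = |(0 5 3 1 10 13 15)(2 7 17)| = 21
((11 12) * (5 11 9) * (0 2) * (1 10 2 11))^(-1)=((0 11 12 9 5 1 10 2))^(-1)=(0 2 10 1 5 9 12 11)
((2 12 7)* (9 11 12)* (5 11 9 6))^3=((2 6 5 11 12 7))^3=(2 11)(5 7)(6 12)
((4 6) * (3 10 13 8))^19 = ((3 10 13 8)(4 6))^19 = (3 8 13 10)(4 6)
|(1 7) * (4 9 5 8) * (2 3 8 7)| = 8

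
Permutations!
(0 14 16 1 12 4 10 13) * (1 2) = (0 14 16 2 1 12 4 10 13) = [14, 12, 1, 3, 10, 5, 6, 7, 8, 9, 13, 11, 4, 0, 16, 15, 2]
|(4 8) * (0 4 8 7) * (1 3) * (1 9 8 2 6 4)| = |(0 1 3 9 8 2 6 4 7)| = 9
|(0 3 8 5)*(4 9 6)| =|(0 3 8 5)(4 9 6)| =12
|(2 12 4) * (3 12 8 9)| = 6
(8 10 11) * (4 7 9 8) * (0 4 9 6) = (0 4 7 6)(8 10 11 9) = [4, 1, 2, 3, 7, 5, 0, 6, 10, 8, 11, 9]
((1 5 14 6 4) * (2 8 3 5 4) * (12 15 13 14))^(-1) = (1 4)(2 6 14 13 15 12 5 3 8)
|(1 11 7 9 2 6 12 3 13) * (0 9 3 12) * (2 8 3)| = |(0 9 8 3 13 1 11 7 2 6)| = 10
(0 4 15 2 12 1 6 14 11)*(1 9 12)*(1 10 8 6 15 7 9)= (0 4 7 9 12 1 15 2 10 8 6 14 11)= [4, 15, 10, 3, 7, 5, 14, 9, 6, 12, 8, 0, 1, 13, 11, 2]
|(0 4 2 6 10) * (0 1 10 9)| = |(0 4 2 6 9)(1 10)| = 10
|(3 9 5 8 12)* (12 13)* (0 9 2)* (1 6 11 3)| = |(0 9 5 8 13 12 1 6 11 3 2)| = 11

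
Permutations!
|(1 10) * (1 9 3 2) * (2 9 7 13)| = 10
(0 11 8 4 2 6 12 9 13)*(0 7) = (0 11 8 4 2 6 12 9 13 7) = [11, 1, 6, 3, 2, 5, 12, 0, 4, 13, 10, 8, 9, 7]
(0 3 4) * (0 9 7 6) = (0 3 4 9 7 6) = [3, 1, 2, 4, 9, 5, 0, 6, 8, 7]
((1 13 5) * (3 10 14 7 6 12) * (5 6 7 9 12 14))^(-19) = ((1 13 6 14 9 12 3 10 5))^(-19) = (1 5 10 3 12 9 14 6 13)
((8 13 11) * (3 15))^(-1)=((3 15)(8 13 11))^(-1)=(3 15)(8 11 13)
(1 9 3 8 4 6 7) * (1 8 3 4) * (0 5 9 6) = (0 5 9 4)(1 6 7 8) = [5, 6, 2, 3, 0, 9, 7, 8, 1, 4]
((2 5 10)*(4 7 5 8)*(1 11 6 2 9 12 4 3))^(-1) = (1 3 8 2 6 11)(4 12 9 10 5 7)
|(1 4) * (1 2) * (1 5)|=4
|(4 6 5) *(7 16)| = 6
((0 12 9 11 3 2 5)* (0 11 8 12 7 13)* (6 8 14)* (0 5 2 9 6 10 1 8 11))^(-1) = (0 5 13 7)(1 10 14 9 3 11 6 12 8)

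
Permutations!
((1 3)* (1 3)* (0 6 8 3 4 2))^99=(0 3)(2 8)(4 6)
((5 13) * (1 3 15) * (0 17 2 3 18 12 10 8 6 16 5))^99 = (0 17 2 3 15 1 18 12 10 8 6 16 5 13)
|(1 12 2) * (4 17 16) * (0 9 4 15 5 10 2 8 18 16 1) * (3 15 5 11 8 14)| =16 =|(0 9 4 17 1 12 14 3 15 11 8 18 16 5 10 2)|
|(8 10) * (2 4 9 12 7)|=|(2 4 9 12 7)(8 10)|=10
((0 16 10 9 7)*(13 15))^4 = (0 7 9 10 16)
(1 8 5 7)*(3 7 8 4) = (1 4 3 7)(5 8) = [0, 4, 2, 7, 3, 8, 6, 1, 5]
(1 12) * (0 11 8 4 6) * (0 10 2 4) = [11, 12, 4, 3, 6, 5, 10, 7, 0, 9, 2, 8, 1] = (0 11 8)(1 12)(2 4 6 10)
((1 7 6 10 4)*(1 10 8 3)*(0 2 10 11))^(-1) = (0 11 4 10 2)(1 3 8 6 7)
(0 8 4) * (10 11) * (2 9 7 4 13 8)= (0 2 9 7 4)(8 13)(10 11)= [2, 1, 9, 3, 0, 5, 6, 4, 13, 7, 11, 10, 12, 8]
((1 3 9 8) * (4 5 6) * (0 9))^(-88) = (0 8 3 9 1)(4 6 5)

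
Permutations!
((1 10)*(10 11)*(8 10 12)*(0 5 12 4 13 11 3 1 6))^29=(0 6 10 8 12 5)(1 3)(4 11 13)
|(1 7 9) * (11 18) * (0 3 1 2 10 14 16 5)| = |(0 3 1 7 9 2 10 14 16 5)(11 18)| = 10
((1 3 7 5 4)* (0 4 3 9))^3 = (0 9 1 4)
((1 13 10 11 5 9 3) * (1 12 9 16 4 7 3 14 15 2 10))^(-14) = (2 14 12 7 16 11)(3 4 5 10 15 9)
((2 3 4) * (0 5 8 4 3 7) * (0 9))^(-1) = ((0 5 8 4 2 7 9))^(-1) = (0 9 7 2 4 8 5)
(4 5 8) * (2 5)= (2 5 8 4)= [0, 1, 5, 3, 2, 8, 6, 7, 4]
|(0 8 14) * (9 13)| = 6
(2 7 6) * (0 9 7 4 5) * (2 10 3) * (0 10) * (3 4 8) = (0 9 7 6)(2 8 3)(4 5 10) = [9, 1, 8, 2, 5, 10, 0, 6, 3, 7, 4]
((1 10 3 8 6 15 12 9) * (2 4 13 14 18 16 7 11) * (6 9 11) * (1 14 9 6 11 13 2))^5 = ((1 10 3 8 6 15 12 13 9 14 18 16 7 11)(2 4))^5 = (1 15 18 10 12 16 3 13 7 8 9 11 6 14)(2 4)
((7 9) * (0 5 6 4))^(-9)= (0 4 6 5)(7 9)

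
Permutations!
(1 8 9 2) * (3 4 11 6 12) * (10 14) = (1 8 9 2)(3 4 11 6 12)(10 14) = [0, 8, 1, 4, 11, 5, 12, 7, 9, 2, 14, 6, 3, 13, 10]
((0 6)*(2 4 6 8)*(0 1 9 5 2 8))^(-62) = ((1 9 5 2 4 6))^(-62) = (1 4 5)(2 9 6)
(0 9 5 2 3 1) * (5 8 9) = (0 5 2 3 1)(8 9) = [5, 0, 3, 1, 4, 2, 6, 7, 9, 8]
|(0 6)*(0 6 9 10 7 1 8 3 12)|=8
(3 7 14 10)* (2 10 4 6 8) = (2 10 3 7 14 4 6 8) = [0, 1, 10, 7, 6, 5, 8, 14, 2, 9, 3, 11, 12, 13, 4]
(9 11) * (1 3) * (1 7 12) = (1 3 7 12)(9 11) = [0, 3, 2, 7, 4, 5, 6, 12, 8, 11, 10, 9, 1]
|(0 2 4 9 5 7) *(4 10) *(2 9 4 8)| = 12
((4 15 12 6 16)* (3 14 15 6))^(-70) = ((3 14 15 12)(4 6 16))^(-70) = (3 15)(4 16 6)(12 14)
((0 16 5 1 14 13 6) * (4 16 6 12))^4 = ((0 6)(1 14 13 12 4 16 5))^4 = (1 4 14 16 13 5 12)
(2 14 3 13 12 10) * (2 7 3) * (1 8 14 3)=(1 8 14 2 3 13 12 10 7)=[0, 8, 3, 13, 4, 5, 6, 1, 14, 9, 7, 11, 10, 12, 2]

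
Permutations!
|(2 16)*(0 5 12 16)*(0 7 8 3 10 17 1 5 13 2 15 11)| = 14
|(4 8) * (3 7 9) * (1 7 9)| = 2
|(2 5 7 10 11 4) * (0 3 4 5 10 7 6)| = 8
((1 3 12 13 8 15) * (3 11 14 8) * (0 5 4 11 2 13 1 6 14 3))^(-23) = ((0 5 4 11 3 12 1 2 13)(6 14 8 15))^(-23) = (0 3 13 11 2 4 1 5 12)(6 14 8 15)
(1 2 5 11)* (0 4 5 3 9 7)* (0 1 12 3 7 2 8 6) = [4, 8, 7, 9, 5, 11, 0, 1, 6, 2, 10, 12, 3] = (0 4 5 11 12 3 9 2 7 1 8 6)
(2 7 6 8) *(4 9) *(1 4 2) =[0, 4, 7, 3, 9, 5, 8, 6, 1, 2] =(1 4 9 2 7 6 8)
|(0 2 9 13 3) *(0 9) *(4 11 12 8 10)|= |(0 2)(3 9 13)(4 11 12 8 10)|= 30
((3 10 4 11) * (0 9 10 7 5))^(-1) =((0 9 10 4 11 3 7 5))^(-1) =(0 5 7 3 11 4 10 9)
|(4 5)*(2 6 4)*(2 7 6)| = 4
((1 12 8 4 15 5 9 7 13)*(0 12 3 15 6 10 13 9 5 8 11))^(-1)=((0 12 11)(1 3 15 8 4 6 10 13)(7 9))^(-1)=(0 11 12)(1 13 10 6 4 8 15 3)(7 9)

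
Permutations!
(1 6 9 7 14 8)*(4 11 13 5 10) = (1 6 9 7 14 8)(4 11 13 5 10) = [0, 6, 2, 3, 11, 10, 9, 14, 1, 7, 4, 13, 12, 5, 8]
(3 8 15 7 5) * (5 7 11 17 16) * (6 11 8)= (3 6 11 17 16 5)(8 15)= [0, 1, 2, 6, 4, 3, 11, 7, 15, 9, 10, 17, 12, 13, 14, 8, 5, 16]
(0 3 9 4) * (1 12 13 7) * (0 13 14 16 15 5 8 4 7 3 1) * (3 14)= (0 1 12 3 9 7)(4 13 14 16 15 5 8)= [1, 12, 2, 9, 13, 8, 6, 0, 4, 7, 10, 11, 3, 14, 16, 5, 15]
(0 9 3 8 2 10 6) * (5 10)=(0 9 3 8 2 5 10 6)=[9, 1, 5, 8, 4, 10, 0, 7, 2, 3, 6]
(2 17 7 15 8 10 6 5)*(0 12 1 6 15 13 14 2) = (0 12 1 6 5)(2 17 7 13 14)(8 10 15) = [12, 6, 17, 3, 4, 0, 5, 13, 10, 9, 15, 11, 1, 14, 2, 8, 16, 7]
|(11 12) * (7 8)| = |(7 8)(11 12)| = 2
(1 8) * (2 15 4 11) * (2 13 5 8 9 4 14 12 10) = (1 9 4 11 13 5 8)(2 15 14 12 10) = [0, 9, 15, 3, 11, 8, 6, 7, 1, 4, 2, 13, 10, 5, 12, 14]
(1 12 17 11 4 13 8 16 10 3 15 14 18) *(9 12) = (1 9 12 17 11 4 13 8 16 10 3 15 14 18) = [0, 9, 2, 15, 13, 5, 6, 7, 16, 12, 3, 4, 17, 8, 18, 14, 10, 11, 1]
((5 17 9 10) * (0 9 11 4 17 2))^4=(0 2 5 10 9)(4 17 11)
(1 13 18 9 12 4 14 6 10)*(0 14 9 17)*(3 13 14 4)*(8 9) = [4, 14, 2, 13, 8, 5, 10, 7, 9, 12, 1, 11, 3, 18, 6, 15, 16, 0, 17] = (0 4 8 9 12 3 13 18 17)(1 14 6 10)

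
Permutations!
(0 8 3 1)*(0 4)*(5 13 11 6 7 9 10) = (0 8 3 1 4)(5 13 11 6 7 9 10) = [8, 4, 2, 1, 0, 13, 7, 9, 3, 10, 5, 6, 12, 11]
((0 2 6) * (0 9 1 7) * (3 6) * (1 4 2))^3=((0 1 7)(2 3 6 9 4))^3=(2 9 3 4 6)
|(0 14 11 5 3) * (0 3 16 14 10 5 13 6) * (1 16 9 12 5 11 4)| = 60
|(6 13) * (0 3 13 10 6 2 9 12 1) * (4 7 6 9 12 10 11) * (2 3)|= |(0 2 12 1)(3 13)(4 7 6 11)(9 10)|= 4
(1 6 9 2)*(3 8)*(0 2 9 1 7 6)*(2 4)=[4, 0, 7, 8, 2, 5, 1, 6, 3, 9]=(9)(0 4 2 7 6 1)(3 8)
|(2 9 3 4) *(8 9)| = 5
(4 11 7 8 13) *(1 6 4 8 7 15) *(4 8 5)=(1 6 8 13 5 4 11 15)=[0, 6, 2, 3, 11, 4, 8, 7, 13, 9, 10, 15, 12, 5, 14, 1]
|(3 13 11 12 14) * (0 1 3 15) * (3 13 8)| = 14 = |(0 1 13 11 12 14 15)(3 8)|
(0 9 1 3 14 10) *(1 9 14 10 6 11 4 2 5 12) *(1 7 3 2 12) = (0 14 6 11 4 12 7 3 10)(1 2 5) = [14, 2, 5, 10, 12, 1, 11, 3, 8, 9, 0, 4, 7, 13, 6]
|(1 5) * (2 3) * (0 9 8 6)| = 4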